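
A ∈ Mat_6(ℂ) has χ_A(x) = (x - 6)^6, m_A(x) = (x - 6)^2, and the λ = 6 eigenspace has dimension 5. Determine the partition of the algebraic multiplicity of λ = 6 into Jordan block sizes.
Block sizes for λ = 6: [2, 1, 1, 1, 1]

Step 1 — from the characteristic polynomial, algebraic multiplicity of λ = 6 is 6. From dim ker(A − (6)·I) = 5, there are exactly 5 Jordan blocks for λ = 6.
Step 2 — from the minimal polynomial, the factor (x − 6)^2 tells us the largest block for λ = 6 has size 2.
Step 3 — with total size 6, 5 blocks, and largest block 2, the block sizes (in nonincreasing order) are [2, 1, 1, 1, 1].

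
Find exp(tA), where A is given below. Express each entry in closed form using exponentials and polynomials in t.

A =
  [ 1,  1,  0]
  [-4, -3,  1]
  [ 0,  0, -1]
e^{tA} =
  [2*t*exp(-t) + exp(-t), t*exp(-t), t^2*exp(-t)/2]
  [-4*t*exp(-t), -2*t*exp(-t) + exp(-t), -t^2*exp(-t) + t*exp(-t)]
  [0, 0, exp(-t)]

Strategy: write A = P · J · P⁻¹ where J is a Jordan canonical form, so e^{tA} = P · e^{tJ} · P⁻¹, and e^{tJ} can be computed block-by-block.

A has Jordan form
J =
  [-1,  1,  0]
  [ 0, -1,  1]
  [ 0,  0, -1]
(up to reordering of blocks).

Per-block formulas:
  For a 3×3 Jordan block J_3(-1): exp(t · J_3(-1)) = e^(-1t)·(I + t·N + (t^2/2)·N^2), where N is the 3×3 nilpotent shift.

After assembling e^{tJ} and conjugating by P, we get:

e^{tA} =
  [2*t*exp(-t) + exp(-t), t*exp(-t), t^2*exp(-t)/2]
  [-4*t*exp(-t), -2*t*exp(-t) + exp(-t), -t^2*exp(-t) + t*exp(-t)]
  [0, 0, exp(-t)]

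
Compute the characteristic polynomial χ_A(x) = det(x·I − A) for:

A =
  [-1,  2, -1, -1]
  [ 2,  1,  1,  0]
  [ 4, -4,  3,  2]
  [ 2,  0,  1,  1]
x^4 - 4*x^3 + 6*x^2 - 4*x + 1

Expanding det(x·I − A) (e.g. by cofactor expansion or by noting that A is similar to its Jordan form J, which has the same characteristic polynomial as A) gives
  χ_A(x) = x^4 - 4*x^3 + 6*x^2 - 4*x + 1
which factors as (x - 1)^4. The eigenvalues (with algebraic multiplicities) are λ = 1 with multiplicity 4.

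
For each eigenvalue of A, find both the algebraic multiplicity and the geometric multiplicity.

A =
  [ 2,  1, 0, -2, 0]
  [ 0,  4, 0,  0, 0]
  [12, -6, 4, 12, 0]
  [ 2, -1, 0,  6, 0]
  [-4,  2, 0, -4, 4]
λ = 4: alg = 5, geom = 4

Step 1 — factor the characteristic polynomial to read off the algebraic multiplicities:
  χ_A(x) = (x - 4)^5

Step 2 — compute geometric multiplicities via the rank-nullity identity g(λ) = n − rank(A − λI):
  rank(A − (4)·I) = 1, so dim ker(A − (4)·I) = n − 1 = 4

Summary:
  λ = 4: algebraic multiplicity = 5, geometric multiplicity = 4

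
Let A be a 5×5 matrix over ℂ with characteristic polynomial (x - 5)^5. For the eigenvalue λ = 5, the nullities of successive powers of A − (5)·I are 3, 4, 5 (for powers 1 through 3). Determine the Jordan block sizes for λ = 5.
Block sizes for λ = 5: [3, 1, 1]

From the dimensions of kernels of powers, the number of Jordan blocks of size at least j is d_j − d_{j−1} where d_j = dim ker(N^j) (with d_0 = 0). Computing the differences gives [3, 1, 1].
The number of blocks of size exactly k is (#blocks of size ≥ k) − (#blocks of size ≥ k + 1), so the partition is: 2 block(s) of size 1, 1 block(s) of size 3.
In nonincreasing order the block sizes are [3, 1, 1].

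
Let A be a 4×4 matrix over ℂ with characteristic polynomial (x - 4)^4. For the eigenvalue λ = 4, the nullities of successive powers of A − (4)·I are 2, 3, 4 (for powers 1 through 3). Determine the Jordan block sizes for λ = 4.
Block sizes for λ = 4: [3, 1]

From the dimensions of kernels of powers, the number of Jordan blocks of size at least j is d_j − d_{j−1} where d_j = dim ker(N^j) (with d_0 = 0). Computing the differences gives [2, 1, 1].
The number of blocks of size exactly k is (#blocks of size ≥ k) − (#blocks of size ≥ k + 1), so the partition is: 1 block(s) of size 1, 1 block(s) of size 3.
In nonincreasing order the block sizes are [3, 1].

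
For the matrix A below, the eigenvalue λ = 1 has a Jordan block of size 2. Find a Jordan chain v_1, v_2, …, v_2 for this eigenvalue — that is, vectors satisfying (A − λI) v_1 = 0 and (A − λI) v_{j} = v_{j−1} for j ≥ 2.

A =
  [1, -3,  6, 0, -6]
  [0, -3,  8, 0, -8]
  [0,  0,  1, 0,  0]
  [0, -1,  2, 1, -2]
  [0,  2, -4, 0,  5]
A Jordan chain for λ = 1 of length 2:
v_1 = (-3, -4, 0, -1, 2)ᵀ
v_2 = (0, 1, 0, 0, 0)ᵀ

Let N = A − (1)·I. We want v_2 with N^2 v_2 = 0 but N^1 v_2 ≠ 0; then v_{j-1} := N · v_j for j = 2, …, 2.

Pick v_2 = (0, 1, 0, 0, 0)ᵀ.
Then v_1 = N · v_2 = (-3, -4, 0, -1, 2)ᵀ.

Sanity check: (A − (1)·I) v_1 = (0, 0, 0, 0, 0)ᵀ = 0. ✓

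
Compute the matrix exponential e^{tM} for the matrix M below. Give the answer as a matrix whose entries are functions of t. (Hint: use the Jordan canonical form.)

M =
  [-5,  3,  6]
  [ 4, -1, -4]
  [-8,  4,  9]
e^{tM} =
  [-6*t*exp(t) + exp(t), 3*t*exp(t), 6*t*exp(t)]
  [4*t*exp(t), -2*t*exp(t) + exp(t), -4*t*exp(t)]
  [-8*t*exp(t), 4*t*exp(t), 8*t*exp(t) + exp(t)]

Strategy: write M = P · J · P⁻¹ where J is a Jordan canonical form, so e^{tM} = P · e^{tJ} · P⁻¹, and e^{tJ} can be computed block-by-block.

M has Jordan form
J =
  [1, 1, 0]
  [0, 1, 0]
  [0, 0, 1]
(up to reordering of blocks).

Per-block formulas:
  For a 2×2 Jordan block J_2(1): exp(t · J_2(1)) = e^(1t)·(I + t·N), where N is the 2×2 nilpotent shift.
  For a 1×1 block at λ = 1: exp(t · [1]) = [e^(1t)].

After assembling e^{tJ} and conjugating by P, we get:

e^{tM} =
  [-6*t*exp(t) + exp(t), 3*t*exp(t), 6*t*exp(t)]
  [4*t*exp(t), -2*t*exp(t) + exp(t), -4*t*exp(t)]
  [-8*t*exp(t), 4*t*exp(t), 8*t*exp(t) + exp(t)]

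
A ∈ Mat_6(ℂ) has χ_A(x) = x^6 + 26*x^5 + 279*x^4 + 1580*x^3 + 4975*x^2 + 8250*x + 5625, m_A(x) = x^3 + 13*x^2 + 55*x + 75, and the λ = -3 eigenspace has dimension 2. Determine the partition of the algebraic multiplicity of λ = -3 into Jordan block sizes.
Block sizes for λ = -3: [1, 1]

Step 1 — from the characteristic polynomial, algebraic multiplicity of λ = -3 is 2. From dim ker(A − (-3)·I) = 2, there are exactly 2 Jordan blocks for λ = -3.
Step 2 — from the minimal polynomial, the factor (x + 3) tells us the largest block for λ = -3 has size 1.
Step 3 — with total size 2, 2 blocks, and largest block 1, the block sizes (in nonincreasing order) are [1, 1].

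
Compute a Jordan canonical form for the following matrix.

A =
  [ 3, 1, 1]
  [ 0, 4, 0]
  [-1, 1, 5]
J_2(4) ⊕ J_1(4)

The characteristic polynomial is
  det(x·I − A) = x^3 - 12*x^2 + 48*x - 64 = (x - 4)^3

Eigenvalues and multiplicities (the geometric multiplicity of λ is n − rank(A − λI), which equals the number of Jordan blocks for λ):
  λ = 4: algebraic multiplicity = 3, geometric multiplicity = 2

Determining the block sizes for each eigenvalue:
  λ = 4: 2 blocks summing to 3 forces exactly one block of size 2 and the rest size 1 → block sizes [2, 1]

Assembling the blocks gives a Jordan form
J =
  [4, 1, 0]
  [0, 4, 0]
  [0, 0, 4]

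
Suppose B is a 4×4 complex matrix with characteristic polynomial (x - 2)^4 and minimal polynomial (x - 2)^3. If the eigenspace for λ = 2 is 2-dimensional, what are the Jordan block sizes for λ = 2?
Block sizes for λ = 2: [3, 1]

Step 1 — from the characteristic polynomial, algebraic multiplicity of λ = 2 is 4. From dim ker(B − (2)·I) = 2, there are exactly 2 Jordan blocks for λ = 2.
Step 2 — from the minimal polynomial, the factor (x − 2)^3 tells us the largest block for λ = 2 has size 3.
Step 3 — with total size 4, 2 blocks, and largest block 3, the block sizes (in nonincreasing order) are [3, 1].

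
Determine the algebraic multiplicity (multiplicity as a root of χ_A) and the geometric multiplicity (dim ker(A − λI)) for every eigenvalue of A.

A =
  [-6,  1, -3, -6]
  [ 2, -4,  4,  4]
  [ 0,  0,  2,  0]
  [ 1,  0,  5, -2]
λ = -4: alg = 3, geom = 1; λ = 2: alg = 1, geom = 1

Step 1 — factor the characteristic polynomial to read off the algebraic multiplicities:
  χ_A(x) = (x - 2)*(x + 4)^3

Step 2 — compute geometric multiplicities via the rank-nullity identity g(λ) = n − rank(A − λI):
  rank(A − (-4)·I) = 3, so dim ker(A − (-4)·I) = n − 3 = 1
  rank(A − (2)·I) = 3, so dim ker(A − (2)·I) = n − 3 = 1

Summary:
  λ = -4: algebraic multiplicity = 3, geometric multiplicity = 1
  λ = 2: algebraic multiplicity = 1, geometric multiplicity = 1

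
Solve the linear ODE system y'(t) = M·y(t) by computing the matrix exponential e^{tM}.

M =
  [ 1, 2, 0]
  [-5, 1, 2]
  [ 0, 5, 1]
e^{tM} =
  [-5*t^2*exp(t) + exp(t), 2*t*exp(t), 2*t^2*exp(t)]
  [-5*t*exp(t), exp(t), 2*t*exp(t)]
  [-25*t^2*exp(t)/2, 5*t*exp(t), 5*t^2*exp(t) + exp(t)]

Strategy: write M = P · J · P⁻¹ where J is a Jordan canonical form, so e^{tM} = P · e^{tJ} · P⁻¹, and e^{tJ} can be computed block-by-block.

M has Jordan form
J =
  [1, 1, 0]
  [0, 1, 1]
  [0, 0, 1]
(up to reordering of blocks).

Per-block formulas:
  For a 3×3 Jordan block J_3(1): exp(t · J_3(1)) = e^(1t)·(I + t·N + (t^2/2)·N^2), where N is the 3×3 nilpotent shift.

After assembling e^{tJ} and conjugating by P, we get:

e^{tM} =
  [-5*t^2*exp(t) + exp(t), 2*t*exp(t), 2*t^2*exp(t)]
  [-5*t*exp(t), exp(t), 2*t*exp(t)]
  [-25*t^2*exp(t)/2, 5*t*exp(t), 5*t^2*exp(t) + exp(t)]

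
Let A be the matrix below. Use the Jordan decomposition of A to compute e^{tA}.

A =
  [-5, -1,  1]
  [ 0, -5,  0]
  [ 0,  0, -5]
e^{tA} =
  [exp(-5*t), -t*exp(-5*t), t*exp(-5*t)]
  [0, exp(-5*t), 0]
  [0, 0, exp(-5*t)]

Strategy: write A = P · J · P⁻¹ where J is a Jordan canonical form, so e^{tA} = P · e^{tJ} · P⁻¹, and e^{tJ} can be computed block-by-block.

A has Jordan form
J =
  [-5,  1,  0]
  [ 0, -5,  0]
  [ 0,  0, -5]
(up to reordering of blocks).

Per-block formulas:
  For a 2×2 Jordan block J_2(-5): exp(t · J_2(-5)) = e^(-5t)·(I + t·N), where N is the 2×2 nilpotent shift.
  For a 1×1 block at λ = -5: exp(t · [-5]) = [e^(-5t)].

After assembling e^{tJ} and conjugating by P, we get:

e^{tA} =
  [exp(-5*t), -t*exp(-5*t), t*exp(-5*t)]
  [0, exp(-5*t), 0]
  [0, 0, exp(-5*t)]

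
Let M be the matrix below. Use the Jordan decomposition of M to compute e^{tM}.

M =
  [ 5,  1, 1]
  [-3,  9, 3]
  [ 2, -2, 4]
e^{tM} =
  [-t*exp(6*t) + exp(6*t), t*exp(6*t), t*exp(6*t)]
  [-3*t*exp(6*t), 3*t*exp(6*t) + exp(6*t), 3*t*exp(6*t)]
  [2*t*exp(6*t), -2*t*exp(6*t), -2*t*exp(6*t) + exp(6*t)]

Strategy: write M = P · J · P⁻¹ where J is a Jordan canonical form, so e^{tM} = P · e^{tJ} · P⁻¹, and e^{tJ} can be computed block-by-block.

M has Jordan form
J =
  [6, 1, 0]
  [0, 6, 0]
  [0, 0, 6]
(up to reordering of blocks).

Per-block formulas:
  For a 1×1 block at λ = 6: exp(t · [6]) = [e^(6t)].
  For a 2×2 Jordan block J_2(6): exp(t · J_2(6)) = e^(6t)·(I + t·N), where N is the 2×2 nilpotent shift.

After assembling e^{tJ} and conjugating by P, we get:

e^{tM} =
  [-t*exp(6*t) + exp(6*t), t*exp(6*t), t*exp(6*t)]
  [-3*t*exp(6*t), 3*t*exp(6*t) + exp(6*t), 3*t*exp(6*t)]
  [2*t*exp(6*t), -2*t*exp(6*t), -2*t*exp(6*t) + exp(6*t)]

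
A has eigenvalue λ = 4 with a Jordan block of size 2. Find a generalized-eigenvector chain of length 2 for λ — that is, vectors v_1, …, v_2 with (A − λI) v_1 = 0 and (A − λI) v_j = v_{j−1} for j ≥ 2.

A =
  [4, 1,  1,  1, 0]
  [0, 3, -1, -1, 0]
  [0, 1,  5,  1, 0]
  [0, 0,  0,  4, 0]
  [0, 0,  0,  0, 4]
A Jordan chain for λ = 4 of length 2:
v_1 = (1, -1, 1, 0, 0)ᵀ
v_2 = (0, 1, 0, 0, 0)ᵀ

Let N = A − (4)·I. We want v_2 with N^2 v_2 = 0 but N^1 v_2 ≠ 0; then v_{j-1} := N · v_j for j = 2, …, 2.

Pick v_2 = (0, 1, 0, 0, 0)ᵀ.
Then v_1 = N · v_2 = (1, -1, 1, 0, 0)ᵀ.

Sanity check: (A − (4)·I) v_1 = (0, 0, 0, 0, 0)ᵀ = 0. ✓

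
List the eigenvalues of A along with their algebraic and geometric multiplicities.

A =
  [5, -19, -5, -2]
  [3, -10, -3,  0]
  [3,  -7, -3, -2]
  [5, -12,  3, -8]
λ = -4: alg = 4, geom = 2

Step 1 — factor the characteristic polynomial to read off the algebraic multiplicities:
  χ_A(x) = (x + 4)^4

Step 2 — compute geometric multiplicities via the rank-nullity identity g(λ) = n − rank(A − λI):
  rank(A − (-4)·I) = 2, so dim ker(A − (-4)·I) = n − 2 = 2

Summary:
  λ = -4: algebraic multiplicity = 4, geometric multiplicity = 2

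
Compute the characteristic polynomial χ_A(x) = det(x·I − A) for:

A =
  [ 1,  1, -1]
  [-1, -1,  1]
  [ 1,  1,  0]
x^3

Expanding det(x·I − A) (e.g. by cofactor expansion or by noting that A is similar to its Jordan form J, which has the same characteristic polynomial as A) gives
  χ_A(x) = x^3
which factors as x^3. The eigenvalues (with algebraic multiplicities) are λ = 0 with multiplicity 3.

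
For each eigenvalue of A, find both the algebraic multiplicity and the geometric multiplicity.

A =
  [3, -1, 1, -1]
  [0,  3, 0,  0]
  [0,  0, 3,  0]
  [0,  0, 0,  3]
λ = 3: alg = 4, geom = 3

Step 1 — factor the characteristic polynomial to read off the algebraic multiplicities:
  χ_A(x) = (x - 3)^4

Step 2 — compute geometric multiplicities via the rank-nullity identity g(λ) = n − rank(A − λI):
  rank(A − (3)·I) = 1, so dim ker(A − (3)·I) = n − 1 = 3

Summary:
  λ = 3: algebraic multiplicity = 4, geometric multiplicity = 3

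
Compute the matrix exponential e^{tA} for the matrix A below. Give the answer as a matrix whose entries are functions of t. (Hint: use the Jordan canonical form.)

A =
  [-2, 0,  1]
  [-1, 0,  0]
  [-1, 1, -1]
e^{tA} =
  [-t*exp(-t) + exp(-t), t^2*exp(-t)/2, -t^2*exp(-t)/2 + t*exp(-t)]
  [-t*exp(-t), t^2*exp(-t)/2 + t*exp(-t) + exp(-t), -t^2*exp(-t)/2]
  [-t*exp(-t), t^2*exp(-t)/2 + t*exp(-t), -t^2*exp(-t)/2 + exp(-t)]

Strategy: write A = P · J · P⁻¹ where J is a Jordan canonical form, so e^{tA} = P · e^{tJ} · P⁻¹, and e^{tJ} can be computed block-by-block.

A has Jordan form
J =
  [-1,  1,  0]
  [ 0, -1,  1]
  [ 0,  0, -1]
(up to reordering of blocks).

Per-block formulas:
  For a 3×3 Jordan block J_3(-1): exp(t · J_3(-1)) = e^(-1t)·(I + t·N + (t^2/2)·N^2), where N is the 3×3 nilpotent shift.

After assembling e^{tJ} and conjugating by P, we get:

e^{tA} =
  [-t*exp(-t) + exp(-t), t^2*exp(-t)/2, -t^2*exp(-t)/2 + t*exp(-t)]
  [-t*exp(-t), t^2*exp(-t)/2 + t*exp(-t) + exp(-t), -t^2*exp(-t)/2]
  [-t*exp(-t), t^2*exp(-t)/2 + t*exp(-t), -t^2*exp(-t)/2 + exp(-t)]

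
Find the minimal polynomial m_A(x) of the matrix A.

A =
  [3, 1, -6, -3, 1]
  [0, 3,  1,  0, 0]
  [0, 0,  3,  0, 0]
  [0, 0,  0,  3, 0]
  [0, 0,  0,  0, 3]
x^3 - 9*x^2 + 27*x - 27

The characteristic polynomial is χ_A(x) = (x - 3)^5, so the eigenvalues are known. The minimal polynomial is
  m_A(x) = Π_λ (x − λ)^{k_λ}
where k_λ is the size of the *largest* Jordan block for λ (equivalently, the smallest k with (A − λI)^k v = 0 for every generalised eigenvector v of λ).

  λ = 3: largest Jordan block has size 3, contributing (x − 3)^3

So m_A(x) = (x - 3)^3 = x^3 - 9*x^2 + 27*x - 27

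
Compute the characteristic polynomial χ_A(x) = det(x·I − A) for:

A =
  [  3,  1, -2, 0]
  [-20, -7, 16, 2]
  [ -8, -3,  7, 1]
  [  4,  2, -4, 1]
x^4 - 4*x^3 + 6*x^2 - 4*x + 1

Expanding det(x·I − A) (e.g. by cofactor expansion or by noting that A is similar to its Jordan form J, which has the same characteristic polynomial as A) gives
  χ_A(x) = x^4 - 4*x^3 + 6*x^2 - 4*x + 1
which factors as (x - 1)^4. The eigenvalues (with algebraic multiplicities) are λ = 1 with multiplicity 4.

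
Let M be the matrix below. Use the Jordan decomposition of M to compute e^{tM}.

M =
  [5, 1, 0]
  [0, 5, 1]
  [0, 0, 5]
e^{tM} =
  [exp(5*t), t*exp(5*t), t^2*exp(5*t)/2]
  [0, exp(5*t), t*exp(5*t)]
  [0, 0, exp(5*t)]

Strategy: write M = P · J · P⁻¹ where J is a Jordan canonical form, so e^{tM} = P · e^{tJ} · P⁻¹, and e^{tJ} can be computed block-by-block.

M has Jordan form
J =
  [5, 1, 0]
  [0, 5, 1]
  [0, 0, 5]
(up to reordering of blocks).

Per-block formulas:
  For a 3×3 Jordan block J_3(5): exp(t · J_3(5)) = e^(5t)·(I + t·N + (t^2/2)·N^2), where N is the 3×3 nilpotent shift.

After assembling e^{tJ} and conjugating by P, we get:

e^{tM} =
  [exp(5*t), t*exp(5*t), t^2*exp(5*t)/2]
  [0, exp(5*t), t*exp(5*t)]
  [0, 0, exp(5*t)]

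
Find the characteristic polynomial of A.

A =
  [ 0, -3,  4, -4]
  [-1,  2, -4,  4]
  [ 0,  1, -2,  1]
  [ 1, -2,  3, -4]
x^4 + 4*x^3 + 6*x^2 + 4*x + 1

Expanding det(x·I − A) (e.g. by cofactor expansion or by noting that A is similar to its Jordan form J, which has the same characteristic polynomial as A) gives
  χ_A(x) = x^4 + 4*x^3 + 6*x^2 + 4*x + 1
which factors as (x + 1)^4. The eigenvalues (with algebraic multiplicities) are λ = -1 with multiplicity 4.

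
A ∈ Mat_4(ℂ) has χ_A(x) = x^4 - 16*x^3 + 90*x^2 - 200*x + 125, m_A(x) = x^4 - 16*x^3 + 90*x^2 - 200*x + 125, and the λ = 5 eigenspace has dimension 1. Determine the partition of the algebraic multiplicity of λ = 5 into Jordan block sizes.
Block sizes for λ = 5: [3]

Step 1 — from the characteristic polynomial, algebraic multiplicity of λ = 5 is 3. From dim ker(A − (5)·I) = 1, there are exactly 1 Jordan blocks for λ = 5.
Step 2 — from the minimal polynomial, the factor (x − 5)^3 tells us the largest block for λ = 5 has size 3.
Step 3 — with total size 3, 1 blocks, and largest block 3, the block sizes (in nonincreasing order) are [3].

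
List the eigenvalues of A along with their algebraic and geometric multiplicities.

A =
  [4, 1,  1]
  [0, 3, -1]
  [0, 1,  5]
λ = 4: alg = 3, geom = 2

Step 1 — factor the characteristic polynomial to read off the algebraic multiplicities:
  χ_A(x) = (x - 4)^3

Step 2 — compute geometric multiplicities via the rank-nullity identity g(λ) = n − rank(A − λI):
  rank(A − (4)·I) = 1, so dim ker(A − (4)·I) = n − 1 = 2

Summary:
  λ = 4: algebraic multiplicity = 3, geometric multiplicity = 2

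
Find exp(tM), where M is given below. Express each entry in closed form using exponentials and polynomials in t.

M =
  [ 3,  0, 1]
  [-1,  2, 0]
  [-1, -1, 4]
e^{tM} =
  [-t^2*exp(3*t)/2 + exp(3*t), -t^2*exp(3*t)/2, t^2*exp(3*t)/2 + t*exp(3*t)]
  [t^2*exp(3*t)/2 - t*exp(3*t), t^2*exp(3*t)/2 - t*exp(3*t) + exp(3*t), -t^2*exp(3*t)/2]
  [-t*exp(3*t), -t*exp(3*t), t*exp(3*t) + exp(3*t)]

Strategy: write M = P · J · P⁻¹ where J is a Jordan canonical form, so e^{tM} = P · e^{tJ} · P⁻¹, and e^{tJ} can be computed block-by-block.

M has Jordan form
J =
  [3, 1, 0]
  [0, 3, 1]
  [0, 0, 3]
(up to reordering of blocks).

Per-block formulas:
  For a 3×3 Jordan block J_3(3): exp(t · J_3(3)) = e^(3t)·(I + t·N + (t^2/2)·N^2), where N is the 3×3 nilpotent shift.

After assembling e^{tJ} and conjugating by P, we get:

e^{tM} =
  [-t^2*exp(3*t)/2 + exp(3*t), -t^2*exp(3*t)/2, t^2*exp(3*t)/2 + t*exp(3*t)]
  [t^2*exp(3*t)/2 - t*exp(3*t), t^2*exp(3*t)/2 - t*exp(3*t) + exp(3*t), -t^2*exp(3*t)/2]
  [-t*exp(3*t), -t*exp(3*t), t*exp(3*t) + exp(3*t)]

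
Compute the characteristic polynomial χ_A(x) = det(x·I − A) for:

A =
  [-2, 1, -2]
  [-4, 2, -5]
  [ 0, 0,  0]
x^3

Expanding det(x·I − A) (e.g. by cofactor expansion or by noting that A is similar to its Jordan form J, which has the same characteristic polynomial as A) gives
  χ_A(x) = x^3
which factors as x^3. The eigenvalues (with algebraic multiplicities) are λ = 0 with multiplicity 3.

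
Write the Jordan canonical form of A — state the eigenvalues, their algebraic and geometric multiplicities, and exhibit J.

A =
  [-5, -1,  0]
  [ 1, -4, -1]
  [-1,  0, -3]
J_3(-4)

The characteristic polynomial is
  det(x·I − A) = x^3 + 12*x^2 + 48*x + 64 = (x + 4)^3

Eigenvalues and multiplicities (the geometric multiplicity of λ is n − rank(A − λI), which equals the number of Jordan blocks for λ):
  λ = -4: algebraic multiplicity = 3, geometric multiplicity = 1

Determining the block sizes for each eigenvalue:
  λ = -4: one block (gm = 1), so the single block has size am = 3 → block sizes [3]

Assembling the blocks gives a Jordan form
J =
  [-4,  1,  0]
  [ 0, -4,  1]
  [ 0,  0, -4]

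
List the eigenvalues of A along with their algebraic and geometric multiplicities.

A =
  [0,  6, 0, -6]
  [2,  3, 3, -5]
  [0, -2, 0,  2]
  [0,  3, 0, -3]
λ = 0: alg = 4, geom = 2

Step 1 — factor the characteristic polynomial to read off the algebraic multiplicities:
  χ_A(x) = x^4

Step 2 — compute geometric multiplicities via the rank-nullity identity g(λ) = n − rank(A − λI):
  rank(A − (0)·I) = 2, so dim ker(A − (0)·I) = n − 2 = 2

Summary:
  λ = 0: algebraic multiplicity = 4, geometric multiplicity = 2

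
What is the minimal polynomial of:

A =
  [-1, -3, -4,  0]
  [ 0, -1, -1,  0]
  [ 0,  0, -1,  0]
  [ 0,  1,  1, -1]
x^3 + 3*x^2 + 3*x + 1

The characteristic polynomial is χ_A(x) = (x + 1)^4, so the eigenvalues are known. The minimal polynomial is
  m_A(x) = Π_λ (x − λ)^{k_λ}
where k_λ is the size of the *largest* Jordan block for λ (equivalently, the smallest k with (A − λI)^k v = 0 for every generalised eigenvector v of λ).

  λ = -1: largest Jordan block has size 3, contributing (x + 1)^3

So m_A(x) = (x + 1)^3 = x^3 + 3*x^2 + 3*x + 1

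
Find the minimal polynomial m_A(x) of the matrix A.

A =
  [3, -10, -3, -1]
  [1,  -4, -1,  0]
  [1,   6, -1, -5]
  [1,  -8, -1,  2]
x^3

The characteristic polynomial is χ_A(x) = x^4, so the eigenvalues are known. The minimal polynomial is
  m_A(x) = Π_λ (x − λ)^{k_λ}
where k_λ is the size of the *largest* Jordan block for λ (equivalently, the smallest k with (A − λI)^k v = 0 for every generalised eigenvector v of λ).

  λ = 0: largest Jordan block has size 3, contributing (x − 0)^3

So m_A(x) = x^3 = x^3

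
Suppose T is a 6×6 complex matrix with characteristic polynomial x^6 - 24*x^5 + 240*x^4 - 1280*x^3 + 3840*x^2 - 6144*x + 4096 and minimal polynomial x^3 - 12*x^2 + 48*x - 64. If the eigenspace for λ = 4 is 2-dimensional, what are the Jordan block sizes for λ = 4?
Block sizes for λ = 4: [3, 3]

Step 1 — from the characteristic polynomial, algebraic multiplicity of λ = 4 is 6. From dim ker(T − (4)·I) = 2, there are exactly 2 Jordan blocks for λ = 4.
Step 2 — from the minimal polynomial, the factor (x − 4)^3 tells us the largest block for λ = 4 has size 3.
Step 3 — with total size 6, 2 blocks, and largest block 3, the block sizes (in nonincreasing order) are [3, 3].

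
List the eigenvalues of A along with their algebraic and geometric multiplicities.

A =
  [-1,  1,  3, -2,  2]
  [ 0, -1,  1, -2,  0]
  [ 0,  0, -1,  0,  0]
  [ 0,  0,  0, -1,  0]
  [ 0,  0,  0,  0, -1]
λ = -1: alg = 5, geom = 3

Step 1 — factor the characteristic polynomial to read off the algebraic multiplicities:
  χ_A(x) = (x + 1)^5

Step 2 — compute geometric multiplicities via the rank-nullity identity g(λ) = n − rank(A − λI):
  rank(A − (-1)·I) = 2, so dim ker(A − (-1)·I) = n − 2 = 3

Summary:
  λ = -1: algebraic multiplicity = 5, geometric multiplicity = 3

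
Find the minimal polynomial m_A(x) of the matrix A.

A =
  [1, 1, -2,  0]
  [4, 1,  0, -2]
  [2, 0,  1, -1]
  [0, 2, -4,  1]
x^2 - 2*x + 1

The characteristic polynomial is χ_A(x) = (x - 1)^4, so the eigenvalues are known. The minimal polynomial is
  m_A(x) = Π_λ (x − λ)^{k_λ}
where k_λ is the size of the *largest* Jordan block for λ (equivalently, the smallest k with (A − λI)^k v = 0 for every generalised eigenvector v of λ).

  λ = 1: largest Jordan block has size 2, contributing (x − 1)^2

So m_A(x) = (x - 1)^2 = x^2 - 2*x + 1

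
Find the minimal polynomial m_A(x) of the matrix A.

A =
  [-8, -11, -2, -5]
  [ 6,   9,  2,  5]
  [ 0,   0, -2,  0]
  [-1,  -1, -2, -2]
x^3 + x^2 - 8*x - 12

The characteristic polynomial is χ_A(x) = (x - 3)*(x + 2)^3, so the eigenvalues are known. The minimal polynomial is
  m_A(x) = Π_λ (x − λ)^{k_λ}
where k_λ is the size of the *largest* Jordan block for λ (equivalently, the smallest k with (A − λI)^k v = 0 for every generalised eigenvector v of λ).

  λ = -2: largest Jordan block has size 2, contributing (x + 2)^2
  λ = 3: largest Jordan block has size 1, contributing (x − 3)

So m_A(x) = (x - 3)*(x + 2)^2 = x^3 + x^2 - 8*x - 12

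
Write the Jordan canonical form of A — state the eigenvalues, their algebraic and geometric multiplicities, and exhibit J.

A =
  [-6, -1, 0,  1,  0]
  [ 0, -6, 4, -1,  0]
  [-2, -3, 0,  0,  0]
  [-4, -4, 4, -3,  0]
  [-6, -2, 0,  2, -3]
J_2(-4) ⊕ J_1(-4) ⊕ J_1(-3) ⊕ J_1(-3)

The characteristic polynomial is
  det(x·I − A) = x^5 + 18*x^4 + 129*x^3 + 460*x^2 + 816*x + 576 = (x + 3)^2*(x + 4)^3

Eigenvalues and multiplicities (the geometric multiplicity of λ is n − rank(A − λI), which equals the number of Jordan blocks for λ):
  λ = -4: algebraic multiplicity = 3, geometric multiplicity = 2
  λ = -3: algebraic multiplicity = 2, geometric multiplicity = 2

Determining the block sizes for each eigenvalue:
  λ = -4: 2 blocks summing to 3 forces exactly one block of size 2 and the rest size 1 → block sizes [2, 1]
  λ = -3: gm = am = 2, so every block has size 1 → block sizes [1, 1]

Assembling the blocks gives a Jordan form
J =
  [-4,  1,  0,  0,  0]
  [ 0, -4,  0,  0,  0]
  [ 0,  0, -4,  0,  0]
  [ 0,  0,  0, -3,  0]
  [ 0,  0,  0,  0, -3]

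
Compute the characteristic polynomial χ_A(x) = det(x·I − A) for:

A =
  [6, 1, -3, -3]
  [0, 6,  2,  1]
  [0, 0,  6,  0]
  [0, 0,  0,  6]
x^4 - 24*x^3 + 216*x^2 - 864*x + 1296

Expanding det(x·I − A) (e.g. by cofactor expansion or by noting that A is similar to its Jordan form J, which has the same characteristic polynomial as A) gives
  χ_A(x) = x^4 - 24*x^3 + 216*x^2 - 864*x + 1296
which factors as (x - 6)^4. The eigenvalues (with algebraic multiplicities) are λ = 6 with multiplicity 4.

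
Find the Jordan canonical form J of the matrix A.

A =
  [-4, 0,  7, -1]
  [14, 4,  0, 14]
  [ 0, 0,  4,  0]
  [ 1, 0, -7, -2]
J_2(-3) ⊕ J_1(4) ⊕ J_1(4)

The characteristic polynomial is
  det(x·I − A) = x^4 - 2*x^3 - 23*x^2 + 24*x + 144 = (x - 4)^2*(x + 3)^2

Eigenvalues and multiplicities (the geometric multiplicity of λ is n − rank(A − λI), which equals the number of Jordan blocks for λ):
  λ = -3: algebraic multiplicity = 2, geometric multiplicity = 1
  λ = 4: algebraic multiplicity = 2, geometric multiplicity = 2

Determining the block sizes for each eigenvalue:
  λ = -3: one block (gm = 1), so the single block has size am = 2 → block sizes [2]
  λ = 4: gm = am = 2, so every block has size 1 → block sizes [1, 1]

Assembling the blocks gives a Jordan form
J =
  [-3,  1, 0, 0]
  [ 0, -3, 0, 0]
  [ 0,  0, 4, 0]
  [ 0,  0, 0, 4]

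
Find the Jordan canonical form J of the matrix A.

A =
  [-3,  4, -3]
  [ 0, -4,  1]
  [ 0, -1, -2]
J_3(-3)

The characteristic polynomial is
  det(x·I − A) = x^3 + 9*x^2 + 27*x + 27 = (x + 3)^3

Eigenvalues and multiplicities (the geometric multiplicity of λ is n − rank(A − λI), which equals the number of Jordan blocks for λ):
  λ = -3: algebraic multiplicity = 3, geometric multiplicity = 1

Determining the block sizes for each eigenvalue:
  λ = -3: one block (gm = 1), so the single block has size am = 3 → block sizes [3]

Assembling the blocks gives a Jordan form
J =
  [-3,  1,  0]
  [ 0, -3,  1]
  [ 0,  0, -3]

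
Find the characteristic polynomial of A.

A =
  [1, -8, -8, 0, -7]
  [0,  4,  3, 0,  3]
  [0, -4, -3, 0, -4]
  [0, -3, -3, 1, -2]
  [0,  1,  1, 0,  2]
x^5 - 5*x^4 + 10*x^3 - 10*x^2 + 5*x - 1

Expanding det(x·I − A) (e.g. by cofactor expansion or by noting that A is similar to its Jordan form J, which has the same characteristic polynomial as A) gives
  χ_A(x) = x^5 - 5*x^4 + 10*x^3 - 10*x^2 + 5*x - 1
which factors as (x - 1)^5. The eigenvalues (with algebraic multiplicities) are λ = 1 with multiplicity 5.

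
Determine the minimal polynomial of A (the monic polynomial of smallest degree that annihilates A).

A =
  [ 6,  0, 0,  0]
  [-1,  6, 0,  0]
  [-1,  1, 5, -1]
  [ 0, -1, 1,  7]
x^2 - 12*x + 36

The characteristic polynomial is χ_A(x) = (x - 6)^4, so the eigenvalues are known. The minimal polynomial is
  m_A(x) = Π_λ (x − λ)^{k_λ}
where k_λ is the size of the *largest* Jordan block for λ (equivalently, the smallest k with (A − λI)^k v = 0 for every generalised eigenvector v of λ).

  λ = 6: largest Jordan block has size 2, contributing (x − 6)^2

So m_A(x) = (x - 6)^2 = x^2 - 12*x + 36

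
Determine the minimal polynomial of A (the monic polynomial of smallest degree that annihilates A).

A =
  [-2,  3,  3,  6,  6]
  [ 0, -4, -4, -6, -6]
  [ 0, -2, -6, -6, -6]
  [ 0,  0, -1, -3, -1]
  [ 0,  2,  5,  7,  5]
x^2 + 4*x + 4

The characteristic polynomial is χ_A(x) = (x + 2)^5, so the eigenvalues are known. The minimal polynomial is
  m_A(x) = Π_λ (x − λ)^{k_λ}
where k_λ is the size of the *largest* Jordan block for λ (equivalently, the smallest k with (A − λI)^k v = 0 for every generalised eigenvector v of λ).

  λ = -2: largest Jordan block has size 2, contributing (x + 2)^2

So m_A(x) = (x + 2)^2 = x^2 + 4*x + 4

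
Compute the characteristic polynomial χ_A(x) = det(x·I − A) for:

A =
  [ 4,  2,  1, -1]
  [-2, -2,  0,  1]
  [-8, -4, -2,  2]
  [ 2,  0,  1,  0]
x^4

Expanding det(x·I − A) (e.g. by cofactor expansion or by noting that A is similar to its Jordan form J, which has the same characteristic polynomial as A) gives
  χ_A(x) = x^4
which factors as x^4. The eigenvalues (with algebraic multiplicities) are λ = 0 with multiplicity 4.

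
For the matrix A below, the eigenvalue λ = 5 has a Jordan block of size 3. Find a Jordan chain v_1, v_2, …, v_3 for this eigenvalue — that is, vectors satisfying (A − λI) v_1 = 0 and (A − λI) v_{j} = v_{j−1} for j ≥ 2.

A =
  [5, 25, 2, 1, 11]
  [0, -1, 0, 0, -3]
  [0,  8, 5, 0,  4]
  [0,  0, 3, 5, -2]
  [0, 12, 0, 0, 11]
A Jordan chain for λ = 5 of length 3:
v_1 = (-2, 0, 0, 0, 0)ᵀ
v_2 = (25, -6, 8, 0, 12)ᵀ
v_3 = (0, 1, 0, 0, 0)ᵀ

Let N = A − (5)·I. We want v_3 with N^3 v_3 = 0 but N^2 v_3 ≠ 0; then v_{j-1} := N · v_j for j = 3, …, 2.

Pick v_3 = (0, 1, 0, 0, 0)ᵀ.
Then v_2 = N · v_3 = (25, -6, 8, 0, 12)ᵀ.
Then v_1 = N · v_2 = (-2, 0, 0, 0, 0)ᵀ.

Sanity check: (A − (5)·I) v_1 = (0, 0, 0, 0, 0)ᵀ = 0. ✓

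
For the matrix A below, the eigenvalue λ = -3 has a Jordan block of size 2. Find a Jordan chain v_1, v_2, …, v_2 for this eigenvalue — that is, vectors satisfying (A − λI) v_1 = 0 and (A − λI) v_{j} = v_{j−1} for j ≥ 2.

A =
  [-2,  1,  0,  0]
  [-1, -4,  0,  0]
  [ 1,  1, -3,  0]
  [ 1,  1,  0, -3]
A Jordan chain for λ = -3 of length 2:
v_1 = (1, -1, 1, 1)ᵀ
v_2 = (1, 0, 0, 0)ᵀ

Let N = A − (-3)·I. We want v_2 with N^2 v_2 = 0 but N^1 v_2 ≠ 0; then v_{j-1} := N · v_j for j = 2, …, 2.

Pick v_2 = (1, 0, 0, 0)ᵀ.
Then v_1 = N · v_2 = (1, -1, 1, 1)ᵀ.

Sanity check: (A − (-3)·I) v_1 = (0, 0, 0, 0)ᵀ = 0. ✓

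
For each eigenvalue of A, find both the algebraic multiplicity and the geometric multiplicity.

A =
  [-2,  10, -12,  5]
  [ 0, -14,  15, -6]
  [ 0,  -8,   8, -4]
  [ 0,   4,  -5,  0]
λ = -2: alg = 4, geom = 2

Step 1 — factor the characteristic polynomial to read off the algebraic multiplicities:
  χ_A(x) = (x + 2)^4

Step 2 — compute geometric multiplicities via the rank-nullity identity g(λ) = n − rank(A − λI):
  rank(A − (-2)·I) = 2, so dim ker(A − (-2)·I) = n − 2 = 2

Summary:
  λ = -2: algebraic multiplicity = 4, geometric multiplicity = 2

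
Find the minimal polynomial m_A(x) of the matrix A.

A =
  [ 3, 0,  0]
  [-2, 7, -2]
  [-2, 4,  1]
x^2 - 8*x + 15

The characteristic polynomial is χ_A(x) = (x - 5)*(x - 3)^2, so the eigenvalues are known. The minimal polynomial is
  m_A(x) = Π_λ (x − λ)^{k_λ}
where k_λ is the size of the *largest* Jordan block for λ (equivalently, the smallest k with (A − λI)^k v = 0 for every generalised eigenvector v of λ).

  λ = 3: largest Jordan block has size 1, contributing (x − 3)
  λ = 5: largest Jordan block has size 1, contributing (x − 5)

So m_A(x) = (x - 5)*(x - 3) = x^2 - 8*x + 15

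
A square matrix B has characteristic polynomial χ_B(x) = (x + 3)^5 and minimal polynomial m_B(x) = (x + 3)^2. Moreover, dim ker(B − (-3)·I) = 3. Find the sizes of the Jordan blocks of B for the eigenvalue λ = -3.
Block sizes for λ = -3: [2, 2, 1]

Step 1 — from the characteristic polynomial, algebraic multiplicity of λ = -3 is 5. From dim ker(B − (-3)·I) = 3, there are exactly 3 Jordan blocks for λ = -3.
Step 2 — from the minimal polynomial, the factor (x + 3)^2 tells us the largest block for λ = -3 has size 2.
Step 3 — with total size 5, 3 blocks, and largest block 2, the block sizes (in nonincreasing order) are [2, 2, 1].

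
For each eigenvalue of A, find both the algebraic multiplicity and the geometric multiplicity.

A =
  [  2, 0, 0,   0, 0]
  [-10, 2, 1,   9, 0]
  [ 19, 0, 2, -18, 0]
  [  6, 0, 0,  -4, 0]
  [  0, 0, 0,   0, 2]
λ = -4: alg = 1, geom = 1; λ = 2: alg = 4, geom = 2

Step 1 — factor the characteristic polynomial to read off the algebraic multiplicities:
  χ_A(x) = (x - 2)^4*(x + 4)

Step 2 — compute geometric multiplicities via the rank-nullity identity g(λ) = n − rank(A − λI):
  rank(A − (-4)·I) = 4, so dim ker(A − (-4)·I) = n − 4 = 1
  rank(A − (2)·I) = 3, so dim ker(A − (2)·I) = n − 3 = 2

Summary:
  λ = -4: algebraic multiplicity = 1, geometric multiplicity = 1
  λ = 2: algebraic multiplicity = 4, geometric multiplicity = 2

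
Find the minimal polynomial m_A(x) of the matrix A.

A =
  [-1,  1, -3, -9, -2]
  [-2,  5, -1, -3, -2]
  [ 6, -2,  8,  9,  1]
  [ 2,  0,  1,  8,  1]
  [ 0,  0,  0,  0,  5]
x^3 - 15*x^2 + 75*x - 125

The characteristic polynomial is χ_A(x) = (x - 5)^5, so the eigenvalues are known. The minimal polynomial is
  m_A(x) = Π_λ (x − λ)^{k_λ}
where k_λ is the size of the *largest* Jordan block for λ (equivalently, the smallest k with (A − λI)^k v = 0 for every generalised eigenvector v of λ).

  λ = 5: largest Jordan block has size 3, contributing (x − 5)^3

So m_A(x) = (x - 5)^3 = x^3 - 15*x^2 + 75*x - 125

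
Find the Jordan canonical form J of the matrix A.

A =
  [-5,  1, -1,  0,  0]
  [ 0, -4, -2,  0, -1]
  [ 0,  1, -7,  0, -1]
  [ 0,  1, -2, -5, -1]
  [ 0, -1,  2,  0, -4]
J_2(-5) ⊕ J_2(-5) ⊕ J_1(-5)

The characteristic polynomial is
  det(x·I − A) = x^5 + 25*x^4 + 250*x^3 + 1250*x^2 + 3125*x + 3125 = (x + 5)^5

Eigenvalues and multiplicities (the geometric multiplicity of λ is n − rank(A − λI), which equals the number of Jordan blocks for λ):
  λ = -5: algebraic multiplicity = 5, geometric multiplicity = 3

Determining the block sizes for each eigenvalue:
  λ = -5: with am = 5 and gm = 3, the partition is not yet determined (e.g. several partitions of 5 into 3 parts exist). Let N = A − (-5)·I. Computing rank(N^1) = 2, rank(N^2) = 0; the number of blocks of size ≥ j is rank(N^{j−1}) − rank(N^j), giving [3, 2]. So we have 2 block(s) of size 2, 1 block(s) of size 1 → block sizes [2, 2, 1]

Assembling the blocks gives a Jordan form
J =
  [-5,  1,  0,  0,  0]
  [ 0, -5,  0,  0,  0]
  [ 0,  0, -5,  1,  0]
  [ 0,  0,  0, -5,  0]
  [ 0,  0,  0,  0, -5]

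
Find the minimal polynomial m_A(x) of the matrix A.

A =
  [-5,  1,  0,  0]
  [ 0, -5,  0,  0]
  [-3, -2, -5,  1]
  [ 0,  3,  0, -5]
x^2 + 10*x + 25

The characteristic polynomial is χ_A(x) = (x + 5)^4, so the eigenvalues are known. The minimal polynomial is
  m_A(x) = Π_λ (x − λ)^{k_λ}
where k_λ is the size of the *largest* Jordan block for λ (equivalently, the smallest k with (A − λI)^k v = 0 for every generalised eigenvector v of λ).

  λ = -5: largest Jordan block has size 2, contributing (x + 5)^2

So m_A(x) = (x + 5)^2 = x^2 + 10*x + 25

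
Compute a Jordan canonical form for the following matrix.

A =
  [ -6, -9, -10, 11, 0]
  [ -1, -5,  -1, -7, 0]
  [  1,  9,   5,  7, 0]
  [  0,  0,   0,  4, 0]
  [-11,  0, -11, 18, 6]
J_2(-5) ⊕ J_1(4) ⊕ J_1(4) ⊕ J_1(6)

The characteristic polynomial is
  det(x·I − A) = x^5 - 4*x^4 - 51*x^3 + 194*x^2 + 640*x - 2400 = (x - 6)*(x - 4)^2*(x + 5)^2

Eigenvalues and multiplicities (the geometric multiplicity of λ is n − rank(A − λI), which equals the number of Jordan blocks for λ):
  λ = -5: algebraic multiplicity = 2, geometric multiplicity = 1
  λ = 4: algebraic multiplicity = 2, geometric multiplicity = 2
  λ = 6: algebraic multiplicity = 1, geometric multiplicity = 1

Determining the block sizes for each eigenvalue:
  λ = -5: one block (gm = 1), so the single block has size am = 2 → block sizes [2]
  λ = 4: gm = am = 2, so every block has size 1 → block sizes [1, 1]
  λ = 6: one block (gm = 1), so the single block has size am = 1 → block sizes [1]

Assembling the blocks gives a Jordan form
J =
  [-5,  1, 0, 0, 0]
  [ 0, -5, 0, 0, 0]
  [ 0,  0, 4, 0, 0]
  [ 0,  0, 0, 4, 0]
  [ 0,  0, 0, 0, 6]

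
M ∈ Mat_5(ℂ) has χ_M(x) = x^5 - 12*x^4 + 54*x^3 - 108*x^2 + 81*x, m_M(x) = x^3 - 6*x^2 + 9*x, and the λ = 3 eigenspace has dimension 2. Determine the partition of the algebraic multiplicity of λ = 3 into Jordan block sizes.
Block sizes for λ = 3: [2, 2]

Step 1 — from the characteristic polynomial, algebraic multiplicity of λ = 3 is 4. From dim ker(M − (3)·I) = 2, there are exactly 2 Jordan blocks for λ = 3.
Step 2 — from the minimal polynomial, the factor (x − 3)^2 tells us the largest block for λ = 3 has size 2.
Step 3 — with total size 4, 2 blocks, and largest block 2, the block sizes (in nonincreasing order) are [2, 2].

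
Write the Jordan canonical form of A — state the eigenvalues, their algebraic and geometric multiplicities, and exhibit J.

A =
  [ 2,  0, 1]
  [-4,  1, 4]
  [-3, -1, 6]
J_3(3)

The characteristic polynomial is
  det(x·I − A) = x^3 - 9*x^2 + 27*x - 27 = (x - 3)^3

Eigenvalues and multiplicities (the geometric multiplicity of λ is n − rank(A − λI), which equals the number of Jordan blocks for λ):
  λ = 3: algebraic multiplicity = 3, geometric multiplicity = 1

Determining the block sizes for each eigenvalue:
  λ = 3: one block (gm = 1), so the single block has size am = 3 → block sizes [3]

Assembling the blocks gives a Jordan form
J =
  [3, 1, 0]
  [0, 3, 1]
  [0, 0, 3]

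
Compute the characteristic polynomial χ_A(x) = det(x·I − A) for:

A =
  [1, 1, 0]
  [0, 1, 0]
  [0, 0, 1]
x^3 - 3*x^2 + 3*x - 1

Expanding det(x·I − A) (e.g. by cofactor expansion or by noting that A is similar to its Jordan form J, which has the same characteristic polynomial as A) gives
  χ_A(x) = x^3 - 3*x^2 + 3*x - 1
which factors as (x - 1)^3. The eigenvalues (with algebraic multiplicities) are λ = 1 with multiplicity 3.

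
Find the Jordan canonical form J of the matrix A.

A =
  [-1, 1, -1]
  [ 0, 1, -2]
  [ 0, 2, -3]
J_2(-1) ⊕ J_1(-1)

The characteristic polynomial is
  det(x·I − A) = x^3 + 3*x^2 + 3*x + 1 = (x + 1)^3

Eigenvalues and multiplicities (the geometric multiplicity of λ is n − rank(A − λI), which equals the number of Jordan blocks for λ):
  λ = -1: algebraic multiplicity = 3, geometric multiplicity = 2

Determining the block sizes for each eigenvalue:
  λ = -1: 2 blocks summing to 3 forces exactly one block of size 2 and the rest size 1 → block sizes [2, 1]

Assembling the blocks gives a Jordan form
J =
  [-1,  1,  0]
  [ 0, -1,  0]
  [ 0,  0, -1]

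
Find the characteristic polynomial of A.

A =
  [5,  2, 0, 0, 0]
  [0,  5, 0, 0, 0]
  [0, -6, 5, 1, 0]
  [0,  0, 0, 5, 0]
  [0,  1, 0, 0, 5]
x^5 - 25*x^4 + 250*x^3 - 1250*x^2 + 3125*x - 3125

Expanding det(x·I − A) (e.g. by cofactor expansion or by noting that A is similar to its Jordan form J, which has the same characteristic polynomial as A) gives
  χ_A(x) = x^5 - 25*x^4 + 250*x^3 - 1250*x^2 + 3125*x - 3125
which factors as (x - 5)^5. The eigenvalues (with algebraic multiplicities) are λ = 5 with multiplicity 5.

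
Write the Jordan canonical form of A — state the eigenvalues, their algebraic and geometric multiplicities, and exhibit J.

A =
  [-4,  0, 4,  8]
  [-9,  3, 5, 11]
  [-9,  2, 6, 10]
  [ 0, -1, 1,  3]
J_2(2) ⊕ J_2(2)

The characteristic polynomial is
  det(x·I − A) = x^4 - 8*x^3 + 24*x^2 - 32*x + 16 = (x - 2)^4

Eigenvalues and multiplicities (the geometric multiplicity of λ is n − rank(A − λI), which equals the number of Jordan blocks for λ):
  λ = 2: algebraic multiplicity = 4, geometric multiplicity = 2

Determining the block sizes for each eigenvalue:
  λ = 2: with am = 4 and gm = 2, the partition is not yet determined (e.g. several partitions of 4 into 2 parts exist). Let N = A − (2)·I. Computing rank(N^1) = 2, rank(N^2) = 0; the number of blocks of size ≥ j is rank(N^{j−1}) − rank(N^j), giving [2, 2]. So we have 2 block(s) of size 2 → block sizes [2, 2]

Assembling the blocks gives a Jordan form
J =
  [2, 1, 0, 0]
  [0, 2, 0, 0]
  [0, 0, 2, 1]
  [0, 0, 0, 2]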